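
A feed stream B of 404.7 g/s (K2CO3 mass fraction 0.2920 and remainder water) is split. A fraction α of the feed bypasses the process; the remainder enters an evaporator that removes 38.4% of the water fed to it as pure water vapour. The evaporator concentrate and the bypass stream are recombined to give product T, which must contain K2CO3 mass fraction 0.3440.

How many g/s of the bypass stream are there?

All 404.7×0.292 = 118.17 g/s of K2CO3 reaches T, so T = 118.17/0.344 = 343.52 g/s and vapour = 61.176 g/s.
The evaporator receives (1−α)·404.7 of feed at 0.708 water and removes 0.384 of that water:
0.384×0.708×(1−α)×404.7 = 61.176
(1−α) = 61.176/110.03 = 0.5560;  α = 0.4440.
Bypass flow = 0.4440×404.7 = 179.68 g/s.

179.7 g/s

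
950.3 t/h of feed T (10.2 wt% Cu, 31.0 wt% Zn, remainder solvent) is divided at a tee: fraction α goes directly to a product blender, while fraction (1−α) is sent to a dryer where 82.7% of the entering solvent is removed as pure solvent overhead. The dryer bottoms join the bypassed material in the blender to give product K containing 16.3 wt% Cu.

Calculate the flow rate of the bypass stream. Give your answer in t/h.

All 950.3×0.102 = 96.931 t/h of Cu reaches K, so K = 96.931/0.163 = 594.67 t/h and vapour = 355.63 t/h.
The evaporator receives (1−α)·950.3 of feed at 0.588 solvent and removes 0.827 of that solvent:
0.827×0.588×(1−α)×950.3 = 355.63
(1−α) = 355.63/462.11 = 0.7696;  α = 0.2304.
Bypass flow = 0.2304×950.3 = 218.96 t/h.

219 t/h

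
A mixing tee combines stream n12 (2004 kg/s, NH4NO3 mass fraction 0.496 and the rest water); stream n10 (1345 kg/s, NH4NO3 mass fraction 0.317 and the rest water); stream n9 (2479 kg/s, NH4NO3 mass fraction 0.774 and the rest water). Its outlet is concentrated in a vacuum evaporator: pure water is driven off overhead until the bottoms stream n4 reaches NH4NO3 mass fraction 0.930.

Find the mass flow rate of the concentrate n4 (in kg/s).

3590 kg/s

NH4NO3 entering = 2004×0.496 + 1345×0.317 + 2479×0.774 = 3339.1 kg/s.
All NH4NO3 reports to n4, so n4 = 3339.1/0.930 = 3590.4 kg/s.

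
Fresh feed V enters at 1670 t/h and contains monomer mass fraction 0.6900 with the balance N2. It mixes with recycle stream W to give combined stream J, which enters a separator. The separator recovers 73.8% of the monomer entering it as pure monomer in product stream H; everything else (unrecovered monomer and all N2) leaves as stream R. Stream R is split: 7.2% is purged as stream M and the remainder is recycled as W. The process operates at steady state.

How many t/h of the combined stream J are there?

N2 enters only via V and leaves only via the purge: 1670×0.310 = 0.072×(N2 in R), and the separator passes all N2, so N2 in J = N2 in R = 7190.3 t/h.
monomer in J: m_A = 1670×0.690 + (1−0.072)·(1−0.738)·m_A, so m_A = 1152.3/0.7569 = 1522.5 t/h.
J = 1522.5 + 7190.3 = 8712.7 t/h.

8713 t/h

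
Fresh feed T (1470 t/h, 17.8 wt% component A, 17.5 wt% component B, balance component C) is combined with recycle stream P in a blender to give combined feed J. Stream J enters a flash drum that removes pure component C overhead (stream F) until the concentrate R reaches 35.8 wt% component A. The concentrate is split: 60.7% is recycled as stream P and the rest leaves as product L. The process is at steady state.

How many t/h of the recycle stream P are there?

1129 t/h

Overall component A balance (none leaves overhead): component A in fresh feed = component A in product, i.e. 1470×0.178 = (1−0.607)·R·0.358.
R = 261.66/(0.358×0.393) = 1859.8 t/h.
Recycle P = 0.607×1859.8 = 1128.9 t/h.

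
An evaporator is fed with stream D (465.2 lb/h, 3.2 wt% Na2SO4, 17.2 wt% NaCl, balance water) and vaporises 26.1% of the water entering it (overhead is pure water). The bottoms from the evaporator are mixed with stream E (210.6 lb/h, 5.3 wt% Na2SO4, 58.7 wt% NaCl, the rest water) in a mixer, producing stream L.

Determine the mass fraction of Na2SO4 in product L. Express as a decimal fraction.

Vapour removed = 0.261×0.796×465.2 = 96.648 lb/h; concentrate = 368.55 lb/h.
Na2SO4 reaching the mixer = 14.886 (from concentrate) + 210.6×0.053 = 26.048 lb/h.
Product flow = 368.55 + 210.6 = 579.15 lb/h; Na2SO4 fraction = 0.045.

0.045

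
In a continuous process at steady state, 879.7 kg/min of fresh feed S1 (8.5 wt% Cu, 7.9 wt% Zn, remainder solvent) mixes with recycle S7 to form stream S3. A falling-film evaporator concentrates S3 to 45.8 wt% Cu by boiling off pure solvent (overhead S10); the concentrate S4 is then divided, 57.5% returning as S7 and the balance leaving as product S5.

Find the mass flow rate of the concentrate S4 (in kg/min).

Overall Cu balance (none leaves overhead): Cu in fresh feed = Cu in product, i.e. 879.7×0.085 = (1−0.575)·S4·0.458.
S4 = 74.775/(0.458×0.425) = 384.15 kg/min.

384.1 kg/min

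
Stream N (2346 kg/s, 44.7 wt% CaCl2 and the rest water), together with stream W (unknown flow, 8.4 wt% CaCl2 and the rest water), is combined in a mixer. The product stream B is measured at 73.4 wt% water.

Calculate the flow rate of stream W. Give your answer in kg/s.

Let W be the unknown flow. Total out = 2346 + W.
water balance: 1297.3 + 0.916·W = 0.734·(2346 + W)
(0.916 − 0.734)·W = 0.734×2346 − 1297.3 = 424.63
W = 424.63 / 0.182 = 2333.1 kg/s

2333 kg/s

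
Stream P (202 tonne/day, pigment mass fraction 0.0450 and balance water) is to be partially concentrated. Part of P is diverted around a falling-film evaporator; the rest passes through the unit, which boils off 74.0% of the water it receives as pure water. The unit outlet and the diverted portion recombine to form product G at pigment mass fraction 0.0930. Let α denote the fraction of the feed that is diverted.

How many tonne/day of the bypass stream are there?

All 202×0.045 = 9.09 tonne/day of pigment reaches G, so G = 9.09/0.093 = 97.742 tonne/day and vapour = 104.26 tonne/day.
The evaporator receives (1−α)·202 of feed at 0.955 water and removes 0.740 of that water:
0.740×0.955×(1−α)×202 = 104.26
(1−α) = 104.26/142.75 = 0.7303;  α = 0.2697.
Bypass flow = 0.2697×202 = 54.472 tonne/day.

54.47 tonne/day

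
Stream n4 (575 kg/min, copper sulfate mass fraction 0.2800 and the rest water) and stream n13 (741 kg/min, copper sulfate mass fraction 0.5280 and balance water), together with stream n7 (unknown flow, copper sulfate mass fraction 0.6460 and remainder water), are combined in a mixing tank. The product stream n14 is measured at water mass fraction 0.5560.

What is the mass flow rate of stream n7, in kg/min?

158.7 kg/min

Let n7 be the unknown flow. Total out = 1316 + n7.
water balance: 763.75 + 0.354·n7 = 0.556·(1316 + n7)
(0.354 − 0.556)·n7 = 0.556×1316 − 763.75 = -32.056
n7 = -32.056 / -0.202 = 158.69 kg/min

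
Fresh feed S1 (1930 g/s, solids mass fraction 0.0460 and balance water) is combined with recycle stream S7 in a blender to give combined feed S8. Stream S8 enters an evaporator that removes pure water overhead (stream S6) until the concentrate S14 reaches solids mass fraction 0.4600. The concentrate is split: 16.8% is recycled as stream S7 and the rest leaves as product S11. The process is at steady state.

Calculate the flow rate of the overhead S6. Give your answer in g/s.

Overall solids balance (none leaves overhead): solids in fresh feed = solids in product, i.e. 1930×0.046 = (1−0.168)·S14·0.460.
S14 = 88.78/(0.460×0.832) = 231.97 g/s.
Recycle S7 = 0.168×231.97 = 38.971 g/s.
Combined feed S8 = 1930 + 38.971 = 1969 g/s.
Overhead S6 = S8 − S14 = 1969 − 231.97 = 1737 g/s.

1737 g/s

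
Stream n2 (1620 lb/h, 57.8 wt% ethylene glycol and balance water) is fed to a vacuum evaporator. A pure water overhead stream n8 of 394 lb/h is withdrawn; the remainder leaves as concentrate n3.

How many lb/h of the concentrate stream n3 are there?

1226 lb/h

Concentrate = 1620 − 394 = 1226 lb/h.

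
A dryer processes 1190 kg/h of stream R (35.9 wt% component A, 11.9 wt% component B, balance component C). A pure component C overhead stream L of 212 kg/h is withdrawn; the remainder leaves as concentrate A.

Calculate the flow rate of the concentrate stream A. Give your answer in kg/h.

Concentrate = 1190 − 212 = 978 kg/h.

978 kg/h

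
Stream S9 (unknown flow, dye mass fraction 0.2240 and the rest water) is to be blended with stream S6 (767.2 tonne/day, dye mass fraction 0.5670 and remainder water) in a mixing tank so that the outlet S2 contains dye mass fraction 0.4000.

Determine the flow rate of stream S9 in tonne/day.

Let S9 be the unknown flow. Total out = 767.2 + S9.
dye balance: 435 + 0.224·S9 = 0.400·(767.2 + S9)
(0.224 − 0.400)·S9 = 0.400×767.2 − 435 = -128.12
S9 = -128.12 / -0.176 = 727.97 tonne/day

728 tonne/day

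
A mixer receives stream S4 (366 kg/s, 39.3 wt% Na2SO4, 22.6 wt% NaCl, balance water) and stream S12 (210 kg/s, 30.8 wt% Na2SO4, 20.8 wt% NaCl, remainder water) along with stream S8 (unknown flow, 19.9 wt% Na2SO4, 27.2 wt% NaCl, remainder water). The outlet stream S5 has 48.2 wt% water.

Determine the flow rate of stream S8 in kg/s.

Let S8 be the unknown flow. Total out = 576 + S8.
water balance: 241.09 + 0.529·S8 = 0.482·(576 + S8)
(0.529 − 0.482)·S8 = 0.482×576 − 241.09 = 36.546
S8 = 36.546 / 0.047 = 777.57 kg/s

777.6 kg/s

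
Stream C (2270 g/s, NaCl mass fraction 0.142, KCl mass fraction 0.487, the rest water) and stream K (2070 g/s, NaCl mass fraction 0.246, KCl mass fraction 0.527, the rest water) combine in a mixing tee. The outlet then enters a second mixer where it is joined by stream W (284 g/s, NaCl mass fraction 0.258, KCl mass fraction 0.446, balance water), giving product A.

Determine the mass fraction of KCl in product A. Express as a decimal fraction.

0.502

Overall, product flow = 4624 g/s.
KCl in = 2270×0.487 + 2070×0.527 + 284×0.446 = 2323 g/s.
KCl fraction in A = 0.502.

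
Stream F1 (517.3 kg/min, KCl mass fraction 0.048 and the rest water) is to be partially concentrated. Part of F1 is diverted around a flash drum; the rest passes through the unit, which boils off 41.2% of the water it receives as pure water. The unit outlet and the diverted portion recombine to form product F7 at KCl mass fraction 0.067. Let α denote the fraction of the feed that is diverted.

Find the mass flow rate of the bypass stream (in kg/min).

143.3 kg/min

All 517.3×0.048 = 24.83 kg/min of KCl reaches F7, so F7 = 24.83/0.067 = 370.6 kg/min and vapour = 146.7 kg/min.
The evaporator receives (1−α)·517.3 of feed at 0.952 water and removes 0.412 of that water:
0.412×0.952×(1−α)×517.3 = 146.7
(1−α) = 146.7/202.9 = 0.7230;  α = 0.2770.
Bypass flow = 0.2770×517.3 = 143.29 kg/min.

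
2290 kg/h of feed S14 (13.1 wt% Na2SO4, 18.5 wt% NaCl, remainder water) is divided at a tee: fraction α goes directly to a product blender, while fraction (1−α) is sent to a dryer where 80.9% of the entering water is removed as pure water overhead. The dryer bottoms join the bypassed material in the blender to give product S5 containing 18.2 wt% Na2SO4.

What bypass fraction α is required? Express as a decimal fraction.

All 2290×0.131 = 299.99 kg/h of Na2SO4 reaches S5, so S5 = 299.99/0.182 = 1648.3 kg/h and vapour = 641.7 kg/h.
The evaporator receives (1−α)·2290 of feed at 0.684 water and removes 0.809 of that water:
0.809×0.684×(1−α)×2290 = 641.7
(1−α) = 641.7/1267.2 = 0.5064;  α = 0.4936.

0.494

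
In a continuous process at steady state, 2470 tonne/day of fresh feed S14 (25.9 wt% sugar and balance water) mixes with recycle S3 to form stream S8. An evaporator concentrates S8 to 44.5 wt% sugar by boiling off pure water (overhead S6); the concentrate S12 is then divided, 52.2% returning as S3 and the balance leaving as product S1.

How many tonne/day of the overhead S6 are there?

1032 tonne/day

Overall sugar balance (none leaves overhead): sugar in fresh feed = sugar in product, i.e. 2470×0.259 = (1−0.522)·S12·0.445.
S12 = 639.73/(0.445×0.478) = 3007.5 tonne/day.
Recycle S3 = 0.522×3007.5 = 1569.9 tonne/day.
Combined feed S8 = 2470 + 1569.9 = 4039.9 tonne/day.
Overhead S6 = S8 − S12 = 4039.9 − 3007.5 = 1032.4 tonne/day.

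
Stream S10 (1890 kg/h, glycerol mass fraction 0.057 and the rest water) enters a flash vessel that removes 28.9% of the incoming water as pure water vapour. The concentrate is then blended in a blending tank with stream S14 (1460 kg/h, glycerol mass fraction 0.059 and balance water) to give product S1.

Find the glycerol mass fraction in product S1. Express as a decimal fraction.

0.068

Vapour removed = 0.289×0.943×1890 = 515.08 kg/h; concentrate = 1374.9 kg/h.
glycerol reaching the mixer = 107.73 (from concentrate) + 1460×0.059 = 193.87 kg/h.
Product flow = 1374.9 + 1460 = 2834.9 kg/h; glycerol fraction = 0.068.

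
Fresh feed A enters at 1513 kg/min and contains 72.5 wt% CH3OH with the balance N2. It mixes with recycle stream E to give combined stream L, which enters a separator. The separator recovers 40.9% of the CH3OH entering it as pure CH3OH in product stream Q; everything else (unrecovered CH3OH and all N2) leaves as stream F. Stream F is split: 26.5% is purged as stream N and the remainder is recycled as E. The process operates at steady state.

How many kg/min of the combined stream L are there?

N2 enters only via A and leaves only via the purge: 1513×0.275 = 0.265×(N2 in F), and the separator passes all N2, so N2 in L = N2 in F = 1570.1 kg/min.
CH3OH in L: m_A = 1513×0.725 + (1−0.265)·(1−0.409)·m_A, so m_A = 1096.9/0.5656 = 1939.3 kg/min.
L = 1939.3 + 1570.1 = 3509.4 kg/min.

3509 kg/min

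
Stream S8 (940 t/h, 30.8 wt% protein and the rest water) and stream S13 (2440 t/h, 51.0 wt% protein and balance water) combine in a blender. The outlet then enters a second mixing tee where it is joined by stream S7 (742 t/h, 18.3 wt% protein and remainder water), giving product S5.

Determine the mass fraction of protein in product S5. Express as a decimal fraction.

0.4051

Overall, product flow = 4122 t/h.
protein in = 940×0.308 + 2440×0.510 + 742×0.183 = 1669.7 t/h.
protein fraction in S5 = 0.4051.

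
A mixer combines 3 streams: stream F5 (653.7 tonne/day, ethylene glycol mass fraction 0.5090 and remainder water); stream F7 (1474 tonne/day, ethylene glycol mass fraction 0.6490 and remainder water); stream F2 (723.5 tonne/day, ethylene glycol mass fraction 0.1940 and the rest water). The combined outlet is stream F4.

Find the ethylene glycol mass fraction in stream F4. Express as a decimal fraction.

Total flow out = 653.7 + 1474 + 723.5 = 2851.2 tonne/day.
ethylene glycol in = 653.7×0.509 + 1474×0.649 + 723.5×0.194 = 1429.7 tonne/day.
ethylene glycol mass fraction in F4 = 1429.7/2851.2 = 0.5014.

0.5014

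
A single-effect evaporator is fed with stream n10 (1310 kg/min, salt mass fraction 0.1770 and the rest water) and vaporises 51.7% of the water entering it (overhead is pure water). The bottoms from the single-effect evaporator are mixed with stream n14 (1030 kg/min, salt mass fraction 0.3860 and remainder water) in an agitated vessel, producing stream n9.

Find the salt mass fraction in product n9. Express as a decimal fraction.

0.3531

Vapour removed = 0.517×0.823×1310 = 557.39 kg/min; concentrate = 752.61 kg/min.
salt reaching the mixer = 231.87 (from concentrate) + 1030×0.386 = 629.45 kg/min.
Product flow = 752.61 + 1030 = 1782.6 kg/min; salt fraction = 0.3531.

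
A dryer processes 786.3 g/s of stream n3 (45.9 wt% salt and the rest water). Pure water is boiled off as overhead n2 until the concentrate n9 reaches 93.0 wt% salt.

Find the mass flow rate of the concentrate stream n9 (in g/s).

388.1 g/s

salt is conserved: 786.3×0.459 = 360.91 g/s all reports to the concentrate.
Concentrate = 360.91/(target fraction) = 388.08 g/s.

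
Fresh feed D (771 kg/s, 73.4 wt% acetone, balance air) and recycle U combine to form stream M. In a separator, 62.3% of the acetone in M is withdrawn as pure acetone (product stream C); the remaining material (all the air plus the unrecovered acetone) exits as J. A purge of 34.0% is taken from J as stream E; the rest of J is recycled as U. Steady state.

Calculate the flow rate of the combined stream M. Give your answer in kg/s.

air enters only via D and leaves only via the purge: 771×0.266 = 0.340×(air in J), and the separator passes all air, so air in M = air in J = 603.19 kg/s.
acetone in M: m_A = 771×0.734 + (1−0.340)·(1−0.623)·m_A, so m_A = 565.91/0.7512 = 753.37 kg/s.
M = 753.37 + 603.19 = 1356.6 kg/s.

1357 kg/s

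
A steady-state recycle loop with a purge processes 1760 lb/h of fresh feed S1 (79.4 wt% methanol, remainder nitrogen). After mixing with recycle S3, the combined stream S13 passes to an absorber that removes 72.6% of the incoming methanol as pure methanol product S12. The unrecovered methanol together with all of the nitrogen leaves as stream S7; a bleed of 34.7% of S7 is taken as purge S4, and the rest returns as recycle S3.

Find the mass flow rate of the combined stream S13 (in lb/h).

2747 lb/h

nitrogen enters only via S1 and leaves only via the purge: 1760×0.206 = 0.347×(nitrogen in S7), and the absorber passes all nitrogen, so nitrogen in S13 = nitrogen in S7 = 1044.8 lb/h.
methanol in S13: m_A = 1760×0.794 + (1−0.347)·(1−0.726)·m_A, so m_A = 1397.4/0.8211 = 1702 lb/h.
S13 = 1702 + 1044.8 = 2746.8 lb/h.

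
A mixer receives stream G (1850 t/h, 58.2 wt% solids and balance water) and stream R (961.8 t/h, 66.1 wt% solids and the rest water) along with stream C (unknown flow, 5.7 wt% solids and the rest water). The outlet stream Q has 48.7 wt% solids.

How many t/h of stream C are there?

797.9 t/h

Let C be the unknown flow. Total out = 2811.8 + C.
solids balance: 1712.4 + 0.057·C = 0.487·(2811.8 + C)
(0.057 − 0.487)·C = 0.487×2811.8 − 1712.4 = -343.1
C = -343.1 / -0.430 = 797.91 t/h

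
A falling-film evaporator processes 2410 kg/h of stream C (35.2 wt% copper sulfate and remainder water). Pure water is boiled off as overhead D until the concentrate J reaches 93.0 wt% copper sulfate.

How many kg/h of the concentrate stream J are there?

copper sulfate is conserved: 2410×0.352 = 848.32 kg/h all reports to the concentrate.
Concentrate = 848.32/(target fraction) = 912.17 kg/h.

912.2 kg/h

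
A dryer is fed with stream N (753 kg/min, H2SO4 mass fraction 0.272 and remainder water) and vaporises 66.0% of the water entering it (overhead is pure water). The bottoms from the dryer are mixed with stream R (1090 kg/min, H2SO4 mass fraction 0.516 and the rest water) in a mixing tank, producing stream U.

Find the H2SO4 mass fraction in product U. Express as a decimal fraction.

0.518

Vapour removed = 0.660×0.728×753 = 361.8 kg/min; concentrate = 391.2 kg/min.
H2SO4 reaching the mixer = 204.82 (from concentrate) + 1090×0.516 = 767.26 kg/min.
Product flow = 391.2 + 1090 = 1481.2 kg/min; H2SO4 fraction = 0.518.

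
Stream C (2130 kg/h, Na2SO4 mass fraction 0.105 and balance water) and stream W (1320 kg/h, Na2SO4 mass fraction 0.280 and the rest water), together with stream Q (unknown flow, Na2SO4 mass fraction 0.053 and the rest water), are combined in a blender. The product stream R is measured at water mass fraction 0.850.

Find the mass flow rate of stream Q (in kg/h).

Let Q be the unknown flow. Total out = 3450 + Q.
water balance: 2856.8 + 0.947·Q = 0.850·(3450 + Q)
(0.947 − 0.850)·Q = 0.850×3450 − 2856.8 = 75.75
Q = 75.75 / 0.097 = 780.93 kg/h

780.9 kg/h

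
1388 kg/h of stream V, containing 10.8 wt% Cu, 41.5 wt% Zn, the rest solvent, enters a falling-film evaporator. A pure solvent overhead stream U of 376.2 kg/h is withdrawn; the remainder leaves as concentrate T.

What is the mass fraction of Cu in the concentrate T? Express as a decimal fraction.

Cu is not removed: 1388×0.108 = 149.9 kg/h of Cu enters T.
Concentrate = 1388 − 376.2 = 1011.8 kg/h.
Mass fraction = 149.9/1011.8 = 0.1482.

0.1482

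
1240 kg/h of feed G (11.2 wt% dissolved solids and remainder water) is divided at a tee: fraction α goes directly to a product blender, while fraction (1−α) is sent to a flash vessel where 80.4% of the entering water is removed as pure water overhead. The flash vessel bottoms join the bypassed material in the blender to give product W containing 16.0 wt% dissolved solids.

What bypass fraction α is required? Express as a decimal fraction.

0.580

All 1240×0.112 = 138.88 kg/h of dissolved solids reaches W, so W = 138.88/0.160 = 868 kg/h and vapour = 372 kg/h.
The evaporator receives (1−α)·1240 of feed at 0.888 water and removes 0.804 of that water:
0.804×0.888×(1−α)×1240 = 372
(1−α) = 372/885.3 = 0.4202;  α = 0.5798.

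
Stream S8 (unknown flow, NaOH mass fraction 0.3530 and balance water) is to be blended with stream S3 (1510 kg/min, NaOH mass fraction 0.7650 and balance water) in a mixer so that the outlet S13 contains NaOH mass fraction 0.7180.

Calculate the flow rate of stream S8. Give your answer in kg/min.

194.4 kg/min

Let S8 be the unknown flow. Total out = 1510 + S8.
NaOH balance: 1155.2 + 0.353·S8 = 0.718·(1510 + S8)
(0.353 − 0.718)·S8 = 0.718×1510 − 1155.2 = -70.97
S8 = -70.97 / -0.365 = 194.44 kg/min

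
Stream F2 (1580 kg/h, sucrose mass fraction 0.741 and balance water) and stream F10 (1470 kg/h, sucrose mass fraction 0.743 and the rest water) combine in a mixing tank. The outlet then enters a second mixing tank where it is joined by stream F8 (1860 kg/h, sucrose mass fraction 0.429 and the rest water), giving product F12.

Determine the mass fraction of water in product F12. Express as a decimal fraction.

0.377

Overall, product flow = 4910 kg/h.
water in = 1580×0.259 + 1470×0.257 + 1860×0.571 = 1849.1 kg/h.
water fraction in F12 = 0.377.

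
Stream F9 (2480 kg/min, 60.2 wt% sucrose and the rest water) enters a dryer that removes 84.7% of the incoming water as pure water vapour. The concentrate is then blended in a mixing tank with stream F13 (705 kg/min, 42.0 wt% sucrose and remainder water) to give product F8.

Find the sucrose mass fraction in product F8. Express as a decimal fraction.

Vapour removed = 0.847×0.398×2480 = 836.02 kg/min; concentrate = 1644 kg/min.
sucrose reaching the mixer = 1493 (from concentrate) + 705×0.420 = 1789.1 kg/min.
Product flow = 1644 + 705 = 2349 kg/min; sucrose fraction = 0.7616.

0.7616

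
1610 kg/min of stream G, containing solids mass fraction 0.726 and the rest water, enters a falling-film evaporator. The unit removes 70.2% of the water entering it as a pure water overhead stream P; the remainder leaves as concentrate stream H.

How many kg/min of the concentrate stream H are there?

1300 kg/min

water entering = 1610×0.274 = 441.14 kg/min; overhead removed = 0.702×441.14 = 309.68 kg/min.
Concentrate = 1610 − 309.68 = 1300.3 kg/min.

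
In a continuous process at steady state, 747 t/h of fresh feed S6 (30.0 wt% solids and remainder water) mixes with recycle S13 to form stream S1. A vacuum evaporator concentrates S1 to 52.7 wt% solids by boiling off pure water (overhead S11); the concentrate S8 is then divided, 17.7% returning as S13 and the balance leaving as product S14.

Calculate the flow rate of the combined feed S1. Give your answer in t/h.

838.5 t/h

Overall solids balance (none leaves overhead): solids in fresh feed = solids in product, i.e. 747×0.300 = (1−0.177)·S8·0.527.
S8 = 224.1/(0.527×0.823) = 516.69 t/h.
Recycle S13 = 0.177×516.69 = 91.454 t/h.
Combined feed S1 = 747 + 91.454 = 838.45 t/h.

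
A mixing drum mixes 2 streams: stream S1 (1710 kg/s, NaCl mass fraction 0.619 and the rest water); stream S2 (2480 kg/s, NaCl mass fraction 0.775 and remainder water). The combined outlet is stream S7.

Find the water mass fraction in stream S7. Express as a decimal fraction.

Total flow out = 1710 + 2480 = 4190 kg/s.
water in = 1710×0.381 + 2480×0.225 = 1209.5 kg/s.
water mass fraction in S7 = 1209.5/4190 = 0.289.

0.289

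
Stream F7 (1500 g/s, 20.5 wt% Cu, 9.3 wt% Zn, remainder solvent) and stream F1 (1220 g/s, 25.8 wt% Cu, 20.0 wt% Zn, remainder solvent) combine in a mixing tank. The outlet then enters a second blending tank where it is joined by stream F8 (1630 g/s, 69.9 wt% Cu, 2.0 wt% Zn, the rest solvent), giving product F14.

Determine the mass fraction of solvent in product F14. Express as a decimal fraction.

Overall, product flow = 4350 g/s.
solvent in = 1500×0.702 + 1220×0.542 + 1630×0.281 = 2172.3 g/s.
solvent fraction in F14 = 0.499.

0.499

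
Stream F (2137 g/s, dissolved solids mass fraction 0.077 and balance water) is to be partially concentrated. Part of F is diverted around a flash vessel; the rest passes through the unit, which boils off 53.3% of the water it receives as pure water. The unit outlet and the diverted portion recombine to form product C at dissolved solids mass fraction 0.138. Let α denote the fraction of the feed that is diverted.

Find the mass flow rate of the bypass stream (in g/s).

216.9 g/s

All 2137×0.077 = 164.55 g/s of dissolved solids reaches C, so C = 164.55/0.138 = 1192.4 g/s and vapour = 944.62 g/s.
The evaporator receives (1−α)·2137 of feed at 0.923 water and removes 0.533 of that water:
0.533×0.923×(1−α)×2137 = 944.62
(1−α) = 944.62/1051.3 = 0.8985;  α = 0.1015.
Bypass flow = 0.1015×2137 = 216.89 g/s.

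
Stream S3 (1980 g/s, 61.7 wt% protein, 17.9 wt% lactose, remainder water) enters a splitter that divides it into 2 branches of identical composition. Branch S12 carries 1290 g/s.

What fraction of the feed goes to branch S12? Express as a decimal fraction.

Fraction to S12 = 1290/1980 = 0.6515.

0.652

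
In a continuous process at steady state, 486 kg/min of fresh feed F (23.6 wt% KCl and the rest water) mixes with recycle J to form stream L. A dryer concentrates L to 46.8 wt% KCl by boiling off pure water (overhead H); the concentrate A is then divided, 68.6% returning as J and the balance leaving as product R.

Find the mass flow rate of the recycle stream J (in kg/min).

535.4 kg/min

Overall KCl balance (none leaves overhead): KCl in fresh feed = KCl in product, i.e. 486×0.236 = (1−0.686)·A·0.468.
A = 114.7/(0.468×0.314) = 780.5 kg/min.
Recycle J = 0.686×780.5 = 535.42 kg/min.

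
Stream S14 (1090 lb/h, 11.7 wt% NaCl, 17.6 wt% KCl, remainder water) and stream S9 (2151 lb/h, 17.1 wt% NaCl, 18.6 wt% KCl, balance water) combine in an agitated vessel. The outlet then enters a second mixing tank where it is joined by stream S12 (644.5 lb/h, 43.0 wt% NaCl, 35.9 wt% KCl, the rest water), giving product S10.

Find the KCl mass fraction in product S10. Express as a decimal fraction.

Overall, product flow = 3885.5 lb/h.
KCl in = 1090×0.176 + 2151×0.186 + 644.5×0.359 = 823.3 lb/h.
KCl fraction in S10 = 0.212.

0.212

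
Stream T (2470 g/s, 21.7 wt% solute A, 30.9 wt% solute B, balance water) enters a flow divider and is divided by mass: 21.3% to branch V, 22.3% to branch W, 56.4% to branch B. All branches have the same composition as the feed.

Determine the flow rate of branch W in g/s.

Branch W flow = 0.223×2470 = 550.81 g/s.

550.8 g/s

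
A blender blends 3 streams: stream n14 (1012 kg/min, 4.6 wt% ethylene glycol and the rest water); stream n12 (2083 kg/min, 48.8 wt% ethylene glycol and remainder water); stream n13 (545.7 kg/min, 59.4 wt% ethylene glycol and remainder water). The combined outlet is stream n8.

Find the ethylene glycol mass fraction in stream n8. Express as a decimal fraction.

Total flow out = 1012 + 2083 + 545.7 = 3640.7 kg/min.
ethylene glycol in = 1012×0.046 + 2083×0.488 + 545.7×0.594 = 1387.2 kg/min.
ethylene glycol mass fraction in n8 = 1387.2/3640.7 = 0.381.

0.381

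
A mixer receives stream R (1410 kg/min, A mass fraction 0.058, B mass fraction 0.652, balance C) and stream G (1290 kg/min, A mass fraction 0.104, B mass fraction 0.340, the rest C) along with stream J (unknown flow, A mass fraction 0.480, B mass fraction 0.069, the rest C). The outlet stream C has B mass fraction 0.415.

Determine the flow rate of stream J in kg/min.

686.2 kg/min

Let J be the unknown flow. Total out = 2700 + J.
B balance: 1357.9 + 0.069·J = 0.415·(2700 + J)
(0.069 − 0.415)·J = 0.415×2700 − 1357.9 = -237.42
J = -237.42 / -0.346 = 686.18 kg/min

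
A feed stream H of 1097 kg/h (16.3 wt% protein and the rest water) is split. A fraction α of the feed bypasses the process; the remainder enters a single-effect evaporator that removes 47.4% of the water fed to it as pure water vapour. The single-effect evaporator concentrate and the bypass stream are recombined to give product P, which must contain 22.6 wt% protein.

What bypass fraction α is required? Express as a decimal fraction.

All 1097×0.163 = 178.81 kg/h of protein reaches P, so P = 178.81/0.226 = 791.2 kg/h and vapour = 305.8 kg/h.
The evaporator receives (1−α)·1097 of feed at 0.837 water and removes 0.474 of that water:
0.474×0.837×(1−α)×1097 = 305.8
(1−α) = 305.8/435.22 = 0.7026;  α = 0.2974.

0.297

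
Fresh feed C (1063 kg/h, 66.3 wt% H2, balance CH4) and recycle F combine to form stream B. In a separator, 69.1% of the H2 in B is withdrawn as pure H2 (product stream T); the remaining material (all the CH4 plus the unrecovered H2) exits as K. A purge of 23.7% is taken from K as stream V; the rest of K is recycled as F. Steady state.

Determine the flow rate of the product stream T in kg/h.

637.2 kg/h

H2 in B: m_A = 1063×0.663 + (1−0.237)·(1−0.691)·m_A, so m_A = 704.77/0.7642 = 922.19 kg/h.
Product T = 0.691×922.19 = 637.23 kg/h.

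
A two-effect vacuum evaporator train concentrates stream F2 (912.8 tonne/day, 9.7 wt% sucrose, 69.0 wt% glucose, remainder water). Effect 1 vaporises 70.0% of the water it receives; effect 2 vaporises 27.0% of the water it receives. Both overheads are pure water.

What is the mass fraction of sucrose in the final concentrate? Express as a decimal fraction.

water in feed = 912.8×0.213 = 194.43 tonne/day.
After stage 1: water left = (1−0.700)×194.43 = 58.328; stream total = 776.7 tonne/day.
After stage 2: water left = (1−0.270)×58.328 = 42.579; final concentrate = 760.95 tonne/day.
sucrose fraction = 88.542/760.95 = 0.116.

0.116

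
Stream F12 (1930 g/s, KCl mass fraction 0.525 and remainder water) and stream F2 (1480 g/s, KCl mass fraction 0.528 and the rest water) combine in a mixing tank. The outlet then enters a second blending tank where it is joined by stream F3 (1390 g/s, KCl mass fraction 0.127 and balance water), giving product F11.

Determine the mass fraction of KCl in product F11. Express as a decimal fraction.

Overall, product flow = 4800 g/s.
KCl in = 1930×0.525 + 1480×0.528 + 1390×0.127 = 1971.2 g/s.
KCl fraction in F11 = 0.411.

0.411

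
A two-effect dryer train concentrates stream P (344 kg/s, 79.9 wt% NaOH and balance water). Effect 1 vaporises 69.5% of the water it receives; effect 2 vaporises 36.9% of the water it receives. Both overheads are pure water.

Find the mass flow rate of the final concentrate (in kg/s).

water in feed = 344×0.201 = 69.144 kg/s.
After stage 1: water left = (1−0.695)×69.144 = 21.089; stream total = 295.94 kg/s.
After stage 2: water left = (1−0.369)×21.089 = 13.307; final concentrate = 288.16 kg/s.

288.2 kg/s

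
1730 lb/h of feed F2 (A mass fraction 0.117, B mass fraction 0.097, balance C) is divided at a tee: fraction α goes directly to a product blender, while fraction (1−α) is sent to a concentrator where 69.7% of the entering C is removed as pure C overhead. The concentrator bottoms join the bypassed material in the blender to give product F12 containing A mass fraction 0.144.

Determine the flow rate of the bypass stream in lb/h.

1138 lb/h

All 1730×0.117 = 202.41 lb/h of A reaches F12, so F12 = 202.41/0.144 = 1405.6 lb/h and vapour = 324.37 lb/h.
The evaporator receives (1−α)·1730 of feed at 0.786 C and removes 0.697 of that C:
0.697×0.786×(1−α)×1730 = 324.37
(1−α) = 324.37/947.77 = 0.3423;  α = 0.6577.
Bypass flow = 0.6577×1730 = 1137.9 lb/h.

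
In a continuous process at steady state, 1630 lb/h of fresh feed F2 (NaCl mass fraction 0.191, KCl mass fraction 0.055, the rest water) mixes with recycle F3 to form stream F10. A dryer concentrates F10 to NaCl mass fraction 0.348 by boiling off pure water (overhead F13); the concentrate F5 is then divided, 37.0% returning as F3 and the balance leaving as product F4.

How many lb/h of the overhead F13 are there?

Overall NaCl balance (none leaves overhead): NaCl in fresh feed = NaCl in product, i.e. 1630×0.191 = (1−0.370)·F5·0.348.
F5 = 311.33/(0.348×0.630) = 1420 lb/h.
Recycle F3 = 0.370×1420 = 525.42 lb/h.
Combined feed F10 = 1630 + 525.42 = 2155.4 lb/h.
Overhead F13 = F10 − F5 = 2155.4 − 1420 = 735.37 lb/h.

735.4 lb/h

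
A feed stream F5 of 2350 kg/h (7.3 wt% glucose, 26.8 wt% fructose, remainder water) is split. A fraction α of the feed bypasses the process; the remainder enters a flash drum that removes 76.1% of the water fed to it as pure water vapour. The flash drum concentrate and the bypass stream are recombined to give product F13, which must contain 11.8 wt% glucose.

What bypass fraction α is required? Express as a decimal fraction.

All 2350×0.073 = 171.55 kg/h of glucose reaches F13, so F13 = 171.55/0.118 = 1453.8 kg/h and vapour = 896.19 kg/h.
The evaporator receives (1−α)·2350 of feed at 0.659 water and removes 0.761 of that water:
0.761×0.659×(1−α)×2350 = 896.19
(1−α) = 896.19/1178.5 = 0.7604;  α = 0.2396.

0.240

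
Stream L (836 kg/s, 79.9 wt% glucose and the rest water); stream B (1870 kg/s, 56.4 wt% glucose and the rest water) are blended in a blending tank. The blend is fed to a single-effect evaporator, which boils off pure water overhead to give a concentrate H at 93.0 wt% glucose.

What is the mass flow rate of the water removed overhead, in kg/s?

853.7 kg/s

glucose entering = 836×0.799 + 1870×0.564 = 1722.6 kg/s.
All glucose reports to H, so H = 1722.6/0.930 = 1852.3 kg/s.
Total feed = 2706 kg/s; overhead = 2706 − 1852.3 = 853.69 kg/s.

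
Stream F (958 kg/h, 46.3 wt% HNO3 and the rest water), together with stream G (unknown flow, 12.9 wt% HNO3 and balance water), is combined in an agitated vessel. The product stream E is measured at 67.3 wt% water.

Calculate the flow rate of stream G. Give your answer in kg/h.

Let G be the unknown flow. Total out = 958 + G.
water balance: 514.45 + 0.871·G = 0.673·(958 + G)
(0.871 − 0.673)·G = 0.673×958 − 514.45 = 130.29
G = 130.29 / 0.198 = 658.02 kg/h

658 kg/h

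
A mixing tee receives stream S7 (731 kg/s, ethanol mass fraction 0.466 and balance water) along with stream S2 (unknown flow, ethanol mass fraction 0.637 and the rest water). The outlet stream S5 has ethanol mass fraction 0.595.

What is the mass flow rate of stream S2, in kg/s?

2245 kg/s

Let S2 be the unknown flow. Total out = 731 + S2.
ethanol balance: 340.65 + 0.637·S2 = 0.595·(731 + S2)
(0.637 − 0.595)·S2 = 0.595×731 − 340.65 = 94.299
S2 = 94.299 / 0.042 = 2245.2 kg/s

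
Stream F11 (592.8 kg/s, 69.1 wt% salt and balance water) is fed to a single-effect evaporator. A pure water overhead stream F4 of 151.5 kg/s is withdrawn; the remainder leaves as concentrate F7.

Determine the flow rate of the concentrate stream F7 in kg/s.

Concentrate = 592.8 − 151.5 = 441.3 kg/s.

441.3 kg/s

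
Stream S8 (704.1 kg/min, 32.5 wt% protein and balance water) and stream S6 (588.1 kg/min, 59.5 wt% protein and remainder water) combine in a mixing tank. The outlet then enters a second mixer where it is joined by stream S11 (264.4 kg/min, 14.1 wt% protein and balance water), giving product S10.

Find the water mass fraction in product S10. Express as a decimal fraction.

0.604

Overall, product flow = 1556.6 kg/min.
water in = 704.1×0.675 + 588.1×0.405 + 264.4×0.859 = 940.57 kg/min.
water fraction in S10 = 0.604.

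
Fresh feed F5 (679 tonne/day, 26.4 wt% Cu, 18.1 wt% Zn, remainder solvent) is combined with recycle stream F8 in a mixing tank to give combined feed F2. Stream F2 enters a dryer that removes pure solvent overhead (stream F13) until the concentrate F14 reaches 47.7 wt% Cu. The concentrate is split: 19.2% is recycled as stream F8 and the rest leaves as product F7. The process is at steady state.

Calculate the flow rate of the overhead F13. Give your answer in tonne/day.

303.2 tonne/day

Overall Cu balance (none leaves overhead): Cu in fresh feed = Cu in product, i.e. 679×0.264 = (1−0.192)·F14·0.477.
F14 = 179.26/(0.477×0.808) = 465.1 tonne/day.
Recycle F8 = 0.192×465.1 = 89.299 tonne/day.
Combined feed F2 = 679 + 89.299 = 768.3 tonne/day.
Overhead F13 = F2 − F14 = 768.3 − 465.1 = 303.2 tonne/day.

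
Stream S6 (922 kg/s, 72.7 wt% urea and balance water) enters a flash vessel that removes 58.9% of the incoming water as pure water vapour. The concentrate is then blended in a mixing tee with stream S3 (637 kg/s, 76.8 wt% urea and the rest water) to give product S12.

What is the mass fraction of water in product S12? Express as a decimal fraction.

Vapour removed = 0.589×0.273×922 = 148.25 kg/s; concentrate = 773.75 kg/s.
water reaching the mixer = 103.45 (from concentrate) + 637×0.232 = 251.24 kg/s.
Product flow = 773.75 + 637 = 1410.7 kg/s; water fraction = 0.178.

0.178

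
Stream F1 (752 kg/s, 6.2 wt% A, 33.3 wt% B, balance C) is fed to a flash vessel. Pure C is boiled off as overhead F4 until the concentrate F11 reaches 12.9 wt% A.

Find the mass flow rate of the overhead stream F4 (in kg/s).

A is conserved: 752×0.062 = 46.624 kg/s all reports to the concentrate.
Concentrate = 46.624/(target fraction) = 361.43 kg/s.
Overhead = 752 − 361.43 = 390.57 kg/s.

390.6 kg/s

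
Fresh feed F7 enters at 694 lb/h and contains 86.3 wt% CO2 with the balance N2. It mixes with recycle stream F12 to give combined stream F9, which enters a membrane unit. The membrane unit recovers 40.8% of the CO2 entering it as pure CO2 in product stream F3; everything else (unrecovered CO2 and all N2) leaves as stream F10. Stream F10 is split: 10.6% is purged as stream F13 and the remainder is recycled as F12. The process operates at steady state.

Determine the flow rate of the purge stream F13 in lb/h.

N2 enters only via F7 and leaves only via the purge: 694×0.137 = 0.106×(N2 in F10), and the membrane unit passes all N2, so N2 in F9 = N2 in F10 = 896.96 lb/h.
CO2 in F9: m_A = 694×0.863 + (1−0.106)·(1−0.408)·m_A, so m_A = 598.92/0.4708 = 1272.3 lb/h.
F10 = (1−0.408)×1272.3 + 896.96 = 1650.1 lb/h.
Purge F13 = 0.106×1650.1 = 174.92 lb/h.

174.9 lb/h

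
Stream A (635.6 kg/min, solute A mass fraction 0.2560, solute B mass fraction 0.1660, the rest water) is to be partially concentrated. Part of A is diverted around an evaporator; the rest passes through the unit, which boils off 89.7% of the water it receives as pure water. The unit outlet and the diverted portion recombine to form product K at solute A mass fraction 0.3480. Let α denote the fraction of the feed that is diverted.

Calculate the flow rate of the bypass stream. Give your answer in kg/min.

All 635.6×0.256 = 162.71 kg/min of solute A reaches K, so K = 162.71/0.348 = 467.57 kg/min and vapour = 168.03 kg/min.
The evaporator receives (1−α)·635.6 of feed at 0.578 water and removes 0.897 of that water:
0.897×0.578×(1−α)×635.6 = 168.03
(1−α) = 168.03/329.54 = 0.5099;  α = 0.4901.
Bypass flow = 0.4901×635.6 = 311.51 kg/min.

311.5 kg/min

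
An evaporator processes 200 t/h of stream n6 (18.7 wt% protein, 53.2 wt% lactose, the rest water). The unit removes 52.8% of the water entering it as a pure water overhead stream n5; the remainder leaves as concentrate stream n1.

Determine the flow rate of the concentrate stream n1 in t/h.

water entering = 200×0.281 = 56.2 t/h; overhead removed = 0.528×56.2 = 29.674 t/h.
Concentrate = 200 − 29.674 = 170.33 t/h.

170.3 t/h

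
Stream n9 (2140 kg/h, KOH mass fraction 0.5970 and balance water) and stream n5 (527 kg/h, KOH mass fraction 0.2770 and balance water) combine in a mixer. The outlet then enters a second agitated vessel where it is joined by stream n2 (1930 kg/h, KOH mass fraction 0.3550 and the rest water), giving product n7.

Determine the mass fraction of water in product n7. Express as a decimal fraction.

0.5413

Overall, product flow = 4597 kg/h.
water in = 2140×0.403 + 527×0.723 + 1930×0.645 = 2488.3 kg/h.
water fraction in n7 = 0.5413.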